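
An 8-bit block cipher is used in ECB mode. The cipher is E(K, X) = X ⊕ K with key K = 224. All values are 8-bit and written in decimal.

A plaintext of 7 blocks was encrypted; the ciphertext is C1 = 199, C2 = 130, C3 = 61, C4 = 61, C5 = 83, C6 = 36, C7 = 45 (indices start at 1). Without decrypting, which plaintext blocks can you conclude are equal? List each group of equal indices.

P3 = P4

ECB encrypts each block independently with the same key, so equal ciphertext blocks imply equal plaintext blocks.
C3 = C4 = 61, so P3 = P4.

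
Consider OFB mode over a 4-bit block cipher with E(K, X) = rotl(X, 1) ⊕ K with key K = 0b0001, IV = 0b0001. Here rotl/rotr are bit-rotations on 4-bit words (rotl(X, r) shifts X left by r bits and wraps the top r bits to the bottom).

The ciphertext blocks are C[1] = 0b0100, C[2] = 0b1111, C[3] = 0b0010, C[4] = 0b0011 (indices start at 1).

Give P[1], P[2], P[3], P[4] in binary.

P[1] = 0b0111, P[2] = 0b1000, P[3] = 0b1101, P[4] = 0b1101

OFB decryption: S_i = E(K, S_{i−1}) with S_{0} = IV; P_i = C_i ⊕ S_i.
P[1]: S = E(K, 0b0001) = 0b0011; 0b0100 ⊕ 0b0011 = 0b0111.
P[2]: S = E(K, 0b0011) = 0b0111; 0b1111 ⊕ 0b0111 = 0b1000.
P[3]: S = E(K, 0b0111) = 0b1111; 0b0010 ⊕ 0b1111 = 0b1101.
P[4]: S = E(K, 0b1111) = 0b1110; 0b0011 ⊕ 0b1110 = 0b1101.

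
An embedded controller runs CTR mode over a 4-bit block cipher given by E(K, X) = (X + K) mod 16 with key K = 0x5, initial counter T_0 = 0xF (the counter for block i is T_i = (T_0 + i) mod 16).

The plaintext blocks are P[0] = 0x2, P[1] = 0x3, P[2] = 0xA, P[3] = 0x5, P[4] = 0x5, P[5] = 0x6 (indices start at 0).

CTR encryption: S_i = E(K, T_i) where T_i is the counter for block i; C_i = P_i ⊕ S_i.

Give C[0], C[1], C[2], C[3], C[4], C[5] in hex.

C[0]: T = 0xF, S = E(K, T) = 0x4; 0x2 ⊕ 0x4 = 0x6.
C[1]: T = 0x0, S = E(K, T) = 0x5; 0x3 ⊕ 0x5 = 0x6.
C[2]: T = 0x1, S = E(K, T) = 0x6; 0xA ⊕ 0x6 = 0xC.
C[3]: T = 0x2, S = E(K, T) = 0x7; 0x5 ⊕ 0x7 = 0x2.
C[4]: T = 0x3, S = E(K, T) = 0x8; 0x5 ⊕ 0x8 = 0xD.
C[5]: T = 0x4, S = E(K, T) = 0x9; 0x6 ⊕ 0x9 = 0xF.

C[0] = 0x6, C[1] = 0x6, C[2] = 0xC, C[3] = 0x2, C[4] = 0xD, C[5] = 0xF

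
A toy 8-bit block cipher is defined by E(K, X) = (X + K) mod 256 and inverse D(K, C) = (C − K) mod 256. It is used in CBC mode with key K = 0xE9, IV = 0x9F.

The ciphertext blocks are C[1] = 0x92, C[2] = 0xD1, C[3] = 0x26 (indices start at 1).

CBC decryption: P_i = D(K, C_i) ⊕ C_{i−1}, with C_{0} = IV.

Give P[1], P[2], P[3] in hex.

P[1]: D(K, 0x92) = 0xA9; 0xA9 ⊕ 0x9F = 0x36.
P[2]: D(K, 0xD1) = 0xE8; 0xE8 ⊕ 0x92 = 0x7A.
P[3]: D(K, 0x26) = 0x3D; 0x3D ⊕ 0xD1 = 0xEC.

P[1] = 0x36, P[2] = 0x7A, P[3] = 0xEC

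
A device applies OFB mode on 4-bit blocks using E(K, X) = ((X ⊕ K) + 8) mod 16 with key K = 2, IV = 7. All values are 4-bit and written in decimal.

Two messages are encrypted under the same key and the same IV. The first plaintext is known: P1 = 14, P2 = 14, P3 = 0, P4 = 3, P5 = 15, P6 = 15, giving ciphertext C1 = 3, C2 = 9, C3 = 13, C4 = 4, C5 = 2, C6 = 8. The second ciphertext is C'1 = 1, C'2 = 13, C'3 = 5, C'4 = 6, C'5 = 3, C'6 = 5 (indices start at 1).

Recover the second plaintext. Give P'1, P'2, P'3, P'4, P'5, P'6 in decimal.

P'1 = 12, P'2 = 10, P'3 = 8, P'4 = 1, P'5 = 14, P'6 = 2

In OFB with a reused IV, both messages share the same keystream S_i, so C_i ⊕ C'_i = P_i ⊕ P'_i and thus P'_i = P_i ⊕ C_i ⊕ C'_i.
P'1: 14 ⊕ 3 ⊕ 1 = 12.
P'2: 14 ⊕ 9 ⊕ 13 = 10.
P'3: 0 ⊕ 13 ⊕ 5 = 8.
P'4: 3 ⊕ 4 ⊕ 6 = 1.
P'5: 15 ⊕ 2 ⊕ 3 = 14.
P'6: 15 ⊕ 8 ⊕ 5 = 2.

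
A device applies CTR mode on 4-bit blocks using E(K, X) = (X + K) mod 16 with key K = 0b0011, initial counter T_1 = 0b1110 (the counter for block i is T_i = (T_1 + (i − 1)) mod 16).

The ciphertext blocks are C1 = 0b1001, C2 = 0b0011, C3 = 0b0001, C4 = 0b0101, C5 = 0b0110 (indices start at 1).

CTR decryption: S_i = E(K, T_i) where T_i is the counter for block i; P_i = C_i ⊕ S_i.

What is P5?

P5 = 0b0011

P5: T = 0b0010, S = E(K, T) = 0b0101; 0b0110 ⊕ 0b0101 = 0b0011.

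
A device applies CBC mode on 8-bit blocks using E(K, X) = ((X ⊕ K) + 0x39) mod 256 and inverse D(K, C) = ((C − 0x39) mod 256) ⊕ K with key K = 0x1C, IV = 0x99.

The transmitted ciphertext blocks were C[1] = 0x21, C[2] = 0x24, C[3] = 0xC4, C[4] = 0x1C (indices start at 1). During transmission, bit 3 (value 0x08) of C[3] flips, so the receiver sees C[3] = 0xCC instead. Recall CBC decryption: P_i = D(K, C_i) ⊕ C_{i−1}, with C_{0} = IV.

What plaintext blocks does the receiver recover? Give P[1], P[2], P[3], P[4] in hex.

Only C[3] changed, to 0xCC. In CBC, a change in C_i garbles P_i and flips the same bit in P_{i+1}. Decrypting the received ciphertext:
P[1]: D(K, 0x21) = 0xF4; 0xF4 ⊕ 0x99 = 0x6D.
P[2]: D(K, 0x24) = 0xF7; 0xF7 ⊕ 0x21 = 0xD6.
P[3]: D(K, 0xCC) = 0x8F; 0x8F ⊕ 0x24 = 0xAB.
P[4]: D(K, 0x1C) = 0xFF; 0xFF ⊕ 0xCC = 0x33.
Blocks that differ from the original plaintext: P[3], P[4].

P[1] = 0x6D, P[2] = 0xD6, P[3] = 0xAB, P[4] = 0x33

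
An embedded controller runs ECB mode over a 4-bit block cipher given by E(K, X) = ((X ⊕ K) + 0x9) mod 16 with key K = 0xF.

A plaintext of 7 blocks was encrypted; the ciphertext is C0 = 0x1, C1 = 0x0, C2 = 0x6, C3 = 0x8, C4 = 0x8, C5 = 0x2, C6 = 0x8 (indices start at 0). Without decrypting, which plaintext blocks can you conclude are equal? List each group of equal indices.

ECB encrypts each block independently with the same key, so equal ciphertext blocks imply equal plaintext blocks.
C3 = C4 = C6 = 0x8, so P3 = P4 = P6.

P3 = P4 = P6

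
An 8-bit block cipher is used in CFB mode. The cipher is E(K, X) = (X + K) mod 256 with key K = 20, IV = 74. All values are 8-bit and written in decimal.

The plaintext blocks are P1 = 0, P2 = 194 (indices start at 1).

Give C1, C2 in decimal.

C1 = 94, C2 = 176

CFB encryption: C_i = P_i ⊕ E(K, C_{i−1}), with C_{0} = IV.
C1: E(K, 74) = 94; 0 ⊕ 94 = 94.
C2: E(K, 94) = 114; 194 ⊕ 114 = 176.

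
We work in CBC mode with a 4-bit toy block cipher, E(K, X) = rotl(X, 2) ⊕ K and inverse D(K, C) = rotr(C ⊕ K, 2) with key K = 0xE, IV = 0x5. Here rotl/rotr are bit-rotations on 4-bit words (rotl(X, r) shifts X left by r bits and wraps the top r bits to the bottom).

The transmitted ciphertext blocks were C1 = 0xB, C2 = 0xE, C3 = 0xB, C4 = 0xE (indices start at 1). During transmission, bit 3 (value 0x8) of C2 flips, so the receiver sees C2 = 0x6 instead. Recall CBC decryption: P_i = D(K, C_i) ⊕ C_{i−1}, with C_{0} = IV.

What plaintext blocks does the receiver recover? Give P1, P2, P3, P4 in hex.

Only C2 changed, to 0x6. In CBC, a change in C_i garbles P_i and flips the same bit in P_{i+1}. Decrypting the received ciphertext:
P1: D(K, 0xB) = 0x5; 0x5 ⊕ 0x5 = 0x0.
P2: D(K, 0x6) = 0x2; 0x2 ⊕ 0xB = 0x9.
P3: D(K, 0xB) = 0x5; 0x5 ⊕ 0x6 = 0x3.
P4: D(K, 0xE) = 0x0; 0x0 ⊕ 0xB = 0xB.
Blocks that differ from the original plaintext: P2, P3.

P1 = 0x0, P2 = 0x9, P3 = 0x3, P4 = 0xB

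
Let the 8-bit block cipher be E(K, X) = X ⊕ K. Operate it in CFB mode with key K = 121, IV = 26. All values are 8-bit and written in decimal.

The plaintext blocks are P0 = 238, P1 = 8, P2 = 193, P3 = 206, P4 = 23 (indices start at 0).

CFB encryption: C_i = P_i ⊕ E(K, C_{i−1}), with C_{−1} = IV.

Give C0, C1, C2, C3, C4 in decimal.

C0: E(K, 26) = 99; 238 ⊕ 99 = 141.
C1: E(K, 141) = 244; 8 ⊕ 244 = 252.
C2: E(K, 252) = 133; 193 ⊕ 133 = 68.
C3: E(K, 68) = 61; 206 ⊕ 61 = 243.
C4: E(K, 243) = 138; 23 ⊕ 138 = 157.

C0 = 141, C1 = 252, C2 = 68, C3 = 243, C4 = 157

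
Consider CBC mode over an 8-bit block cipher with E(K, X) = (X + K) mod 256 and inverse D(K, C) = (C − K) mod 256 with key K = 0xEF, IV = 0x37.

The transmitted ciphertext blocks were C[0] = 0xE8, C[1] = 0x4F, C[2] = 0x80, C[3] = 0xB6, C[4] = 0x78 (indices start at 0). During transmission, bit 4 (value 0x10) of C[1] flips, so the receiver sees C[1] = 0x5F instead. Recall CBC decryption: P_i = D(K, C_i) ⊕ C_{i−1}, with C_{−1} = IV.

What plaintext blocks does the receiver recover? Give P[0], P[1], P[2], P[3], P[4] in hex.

Only C[1] changed, to 0x5F. In CBC, a change in C_i garbles P_i and flips the same bit in P_{i+1}. Decrypting the received ciphertext:
P[0]: D(K, 0xE8) = 0xF9; 0xF9 ⊕ 0x37 = 0xCE.
P[1]: D(K, 0x5F) = 0x70; 0x70 ⊕ 0xE8 = 0x98.
P[2]: D(K, 0x80) = 0x91; 0x91 ⊕ 0x5F = 0xCE.
P[3]: D(K, 0xB6) = 0xC7; 0xC7 ⊕ 0x80 = 0x47.
P[4]: D(K, 0x78) = 0x89; 0x89 ⊕ 0xB6 = 0x3F.
Blocks that differ from the original plaintext: P[1], P[2].

P[0] = 0xCE, P[1] = 0x98, P[2] = 0xCE, P[3] = 0x47, P[4] = 0x3F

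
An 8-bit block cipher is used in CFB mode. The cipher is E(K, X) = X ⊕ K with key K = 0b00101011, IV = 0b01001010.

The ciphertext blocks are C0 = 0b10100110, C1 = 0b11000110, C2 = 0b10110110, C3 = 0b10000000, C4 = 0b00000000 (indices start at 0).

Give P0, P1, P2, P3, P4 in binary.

P0 = 0b11000111, P1 = 0b01001011, P2 = 0b01011011, P3 = 0b00011101, P4 = 0b10101011

CFB decryption: P_i = C_i ⊕ E(K, C_{i−1}), with C_{−1} = IV.
P0: E(K, 0b01001010) = 0b01100001; 0b10100110 ⊕ 0b01100001 = 0b11000111.
P1: E(K, 0b10100110) = 0b10001101; 0b11000110 ⊕ 0b10001101 = 0b01001011.
P2: E(K, 0b11000110) = 0b11101101; 0b10110110 ⊕ 0b11101101 = 0b01011011.
P3: E(K, 0b10110110) = 0b10011101; 0b10000000 ⊕ 0b10011101 = 0b00011101.
P4: E(K, 0b10000000) = 0b10101011; 0b00000000 ⊕ 0b10101011 = 0b10101011.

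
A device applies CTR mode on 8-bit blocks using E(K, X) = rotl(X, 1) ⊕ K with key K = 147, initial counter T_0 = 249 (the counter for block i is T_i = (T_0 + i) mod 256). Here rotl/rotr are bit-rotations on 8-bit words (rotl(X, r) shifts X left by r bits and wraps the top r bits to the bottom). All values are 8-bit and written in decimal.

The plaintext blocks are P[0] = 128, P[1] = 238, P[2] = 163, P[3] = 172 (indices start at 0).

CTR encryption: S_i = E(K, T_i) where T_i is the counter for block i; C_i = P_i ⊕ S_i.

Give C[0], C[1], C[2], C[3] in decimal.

C[0]: T = 249, S = E(K, T) = 96; 128 ⊕ 96 = 224.
C[1]: T = 250, S = E(K, T) = 102; 238 ⊕ 102 = 136.
C[2]: T = 251, S = E(K, T) = 100; 163 ⊕ 100 = 199.
C[3]: T = 252, S = E(K, T) = 106; 172 ⊕ 106 = 198.

C[0] = 224, C[1] = 136, C[2] = 199, C[3] = 198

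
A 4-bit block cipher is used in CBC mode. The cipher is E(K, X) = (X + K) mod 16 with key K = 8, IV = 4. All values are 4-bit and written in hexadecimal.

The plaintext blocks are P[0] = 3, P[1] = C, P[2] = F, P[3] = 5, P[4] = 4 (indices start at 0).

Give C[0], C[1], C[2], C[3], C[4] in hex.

C[0] = F, C[1] = B, C[2] = C, C[3] = 1, C[4] = D

CBC encryption: C_i = E(K, P_i ⊕ C_{i−1}), with C_{−1} = IV.
C[0]: P[0] ⊕ 4 = 7; E(K, 7) = F.
C[1]: P[1] ⊕ F = 3; E(K, 3) = B.
C[2]: P[2] ⊕ B = 4; E(K, 4) = C.
C[3]: P[3] ⊕ C = 9; E(K, 9) = 1.
C[4]: P[4] ⊕ 1 = 5; E(K, 5) = D.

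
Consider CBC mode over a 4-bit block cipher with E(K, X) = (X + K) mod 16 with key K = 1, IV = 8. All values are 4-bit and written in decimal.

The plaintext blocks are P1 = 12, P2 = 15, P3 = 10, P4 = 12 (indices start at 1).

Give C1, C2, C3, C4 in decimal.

C1 = 5, C2 = 11, C3 = 2, C4 = 15

CBC encryption: C_i = E(K, P_i ⊕ C_{i−1}), with C_{0} = IV.
C1: P1 ⊕ 8 = 4; E(K, 4) = 5.
C2: P2 ⊕ 5 = 10; E(K, 10) = 11.
C3: P3 ⊕ 11 = 1; E(K, 1) = 2.
C4: P4 ⊕ 2 = 14; E(K, 14) = 15.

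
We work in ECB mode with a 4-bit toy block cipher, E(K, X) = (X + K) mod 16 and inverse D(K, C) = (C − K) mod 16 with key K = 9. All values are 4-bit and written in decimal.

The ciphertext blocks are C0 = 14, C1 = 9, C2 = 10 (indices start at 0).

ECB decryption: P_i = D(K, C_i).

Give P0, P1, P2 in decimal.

P0 = 5, P1 = 0, P2 = 1

P0: D(K, 14) = 5.
P1: D(K, 9) = 0.
P2: D(K, 10) = 1.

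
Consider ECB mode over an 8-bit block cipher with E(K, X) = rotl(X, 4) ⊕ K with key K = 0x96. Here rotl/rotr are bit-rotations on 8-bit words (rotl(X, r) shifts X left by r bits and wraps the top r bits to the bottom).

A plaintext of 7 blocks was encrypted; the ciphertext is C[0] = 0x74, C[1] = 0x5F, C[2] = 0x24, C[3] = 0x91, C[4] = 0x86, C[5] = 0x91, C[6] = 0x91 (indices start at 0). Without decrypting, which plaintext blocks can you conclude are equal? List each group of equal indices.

ECB encrypts each block independently with the same key, so equal ciphertext blocks imply equal plaintext blocks.
C[3] = C[5] = C[6] = 0x91, so P[3] = P[5] = P[6].

P[3] = P[5] = P[6]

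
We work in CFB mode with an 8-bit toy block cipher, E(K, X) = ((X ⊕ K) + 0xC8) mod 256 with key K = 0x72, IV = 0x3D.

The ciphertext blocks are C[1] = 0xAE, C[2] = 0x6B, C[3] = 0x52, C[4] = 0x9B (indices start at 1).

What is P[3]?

CFB decryption: P_i = C_i ⊕ E(K, C_{i−1}), with C_{0} = IV.
P[3]: E(K, 0x6B) = 0xE1; 0x52 ⊕ 0xE1 = 0xB3.

P[3] = 0xB3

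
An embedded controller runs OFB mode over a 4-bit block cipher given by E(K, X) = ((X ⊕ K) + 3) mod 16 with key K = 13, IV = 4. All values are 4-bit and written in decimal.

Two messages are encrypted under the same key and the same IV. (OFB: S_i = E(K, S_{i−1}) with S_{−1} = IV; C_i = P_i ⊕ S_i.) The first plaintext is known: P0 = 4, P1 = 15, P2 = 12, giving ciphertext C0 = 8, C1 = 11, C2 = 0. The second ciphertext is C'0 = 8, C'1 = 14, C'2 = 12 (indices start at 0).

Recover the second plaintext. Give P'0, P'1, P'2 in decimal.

P'0 = 4, P'1 = 10, P'2 = 0

In OFB with a reused IV, both messages share the same keystream S_i, so C_i ⊕ C'_i = P_i ⊕ P'_i and thus P'_i = P_i ⊕ C_i ⊕ C'_i.
P'0: 4 ⊕ 8 ⊕ 8 = 4.
P'1: 15 ⊕ 11 ⊕ 14 = 10.
P'2: 12 ⊕ 0 ⊕ 12 = 0.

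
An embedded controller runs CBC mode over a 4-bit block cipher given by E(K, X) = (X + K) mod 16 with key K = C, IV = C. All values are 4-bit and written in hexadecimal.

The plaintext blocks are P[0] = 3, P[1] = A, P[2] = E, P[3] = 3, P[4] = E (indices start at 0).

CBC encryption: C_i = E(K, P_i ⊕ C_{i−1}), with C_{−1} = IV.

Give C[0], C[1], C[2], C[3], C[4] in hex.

C[0] = B, C[1] = D, C[2] = F, C[3] = 8, C[4] = 2

C[0]: P[0] ⊕ C = F; E(K, F) = B.
C[1]: P[1] ⊕ B = 1; E(K, 1) = D.
C[2]: P[2] ⊕ D = 3; E(K, 3) = F.
C[3]: P[3] ⊕ F = C; E(K, C) = 8.
C[4]: P[4] ⊕ 8 = 6; E(K, 6) = 2.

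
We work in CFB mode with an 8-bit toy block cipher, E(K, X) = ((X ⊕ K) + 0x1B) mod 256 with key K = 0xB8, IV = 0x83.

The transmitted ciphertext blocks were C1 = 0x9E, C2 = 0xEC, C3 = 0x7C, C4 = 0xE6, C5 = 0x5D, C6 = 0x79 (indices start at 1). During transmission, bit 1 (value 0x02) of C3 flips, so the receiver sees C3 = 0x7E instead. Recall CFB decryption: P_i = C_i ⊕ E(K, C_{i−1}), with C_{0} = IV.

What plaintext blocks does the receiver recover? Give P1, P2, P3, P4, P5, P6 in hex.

Only C3 changed, to 0x7E. In CFB, a change in C_i flips the same bit in P_i and garbles P_{i+1}. Decrypting the received ciphertext:
P1: E(K, 0x83) = 0x56; 0x9E ⊕ 0x56 = 0xC8.
P2: E(K, 0x9E) = 0x41; 0xEC ⊕ 0x41 = 0xAD.
P3: E(K, 0xEC) = 0x6F; 0x7E ⊕ 0x6F = 0x11.
P4: E(K, 0x7E) = 0xE1; 0xE6 ⊕ 0xE1 = 0x07.
P5: E(K, 0xE6) = 0x79; 0x5D ⊕ 0x79 = 0x24.
P6: E(K, 0x5D) = 0x00; 0x79 ⊕ 0x00 = 0x79.
Blocks that differ from the original plaintext: P3, P4.

P1 = 0xC8, P2 = 0xAD, P3 = 0x11, P4 = 0x07, P5 = 0x24, P6 = 0x79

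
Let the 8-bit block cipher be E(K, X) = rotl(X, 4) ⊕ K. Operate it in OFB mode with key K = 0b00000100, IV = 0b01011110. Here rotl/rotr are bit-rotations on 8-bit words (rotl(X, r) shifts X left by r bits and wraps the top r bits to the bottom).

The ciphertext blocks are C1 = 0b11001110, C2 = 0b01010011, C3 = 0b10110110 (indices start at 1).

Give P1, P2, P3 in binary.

OFB decryption: S_i = E(K, S_{i−1}) with S_{0} = IV; P_i = C_i ⊕ S_i.
P1: S = E(K, 0b01011110) = 0b11100001; 0b11001110 ⊕ 0b11100001 = 0b00101111.
P2: S = E(K, 0b11100001) = 0b00011010; 0b01010011 ⊕ 0b00011010 = 0b01001001.
P3: S = E(K, 0b00011010) = 0b10100101; 0b10110110 ⊕ 0b10100101 = 0b00010011.

P1 = 0b00101111, P2 = 0b01001001, P3 = 0b00010011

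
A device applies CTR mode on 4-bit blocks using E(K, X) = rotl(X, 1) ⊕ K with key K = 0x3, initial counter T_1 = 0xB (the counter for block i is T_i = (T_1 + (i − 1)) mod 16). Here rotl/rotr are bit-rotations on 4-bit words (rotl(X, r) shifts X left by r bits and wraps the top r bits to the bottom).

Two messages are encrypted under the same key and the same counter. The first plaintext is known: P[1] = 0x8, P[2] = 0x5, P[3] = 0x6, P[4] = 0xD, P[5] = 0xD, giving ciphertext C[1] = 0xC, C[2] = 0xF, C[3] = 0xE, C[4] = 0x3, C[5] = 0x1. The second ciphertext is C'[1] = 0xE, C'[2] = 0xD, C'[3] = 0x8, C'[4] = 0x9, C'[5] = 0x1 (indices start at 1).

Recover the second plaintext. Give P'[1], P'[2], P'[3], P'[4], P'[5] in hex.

In CTR with a reused counter, both messages share the same keystream S_i, so C_i ⊕ C'_i = P_i ⊕ P'_i and thus P'_i = P_i ⊕ C_i ⊕ C'_i.
P'[1]: 0x8 ⊕ 0xC ⊕ 0xE = 0xA.
P'[2]: 0x5 ⊕ 0xF ⊕ 0xD = 0x7.
P'[3]: 0x6 ⊕ 0xE ⊕ 0x8 = 0x0.
P'[4]: 0xD ⊕ 0x3 ⊕ 0x9 = 0x7.
P'[5]: 0xD ⊕ 0x1 ⊕ 0x1 = 0xD.

P'[1] = 0xA, P'[2] = 0x7, P'[3] = 0x0, P'[4] = 0x7, P'[5] = 0xD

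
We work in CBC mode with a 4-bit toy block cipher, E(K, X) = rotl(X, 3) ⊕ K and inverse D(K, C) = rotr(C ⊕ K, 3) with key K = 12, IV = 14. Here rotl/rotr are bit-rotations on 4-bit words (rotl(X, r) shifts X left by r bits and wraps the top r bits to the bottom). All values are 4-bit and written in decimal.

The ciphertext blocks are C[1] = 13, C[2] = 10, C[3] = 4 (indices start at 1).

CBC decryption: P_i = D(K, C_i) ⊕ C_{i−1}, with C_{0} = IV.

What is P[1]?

P[1]: D(K, 13) = 2; 2 ⊕ 14 = 12.

P[1] = 12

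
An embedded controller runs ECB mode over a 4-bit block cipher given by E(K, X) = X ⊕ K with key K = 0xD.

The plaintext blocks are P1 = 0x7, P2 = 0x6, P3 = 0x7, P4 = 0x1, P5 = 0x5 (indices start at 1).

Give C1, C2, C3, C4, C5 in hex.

C1 = 0xA, C2 = 0xB, C3 = 0xA, C4 = 0xC, C5 = 0x8

ECB encryption: C_i = E(K, P_i).
C1: E(K, 0x7) = 0xA.
C2: E(K, 0x6) = 0xB.
C3: E(K, 0x7) = 0xA.
C4: E(K, 0x1) = 0xC.
C5: E(K, 0x5) = 0x8.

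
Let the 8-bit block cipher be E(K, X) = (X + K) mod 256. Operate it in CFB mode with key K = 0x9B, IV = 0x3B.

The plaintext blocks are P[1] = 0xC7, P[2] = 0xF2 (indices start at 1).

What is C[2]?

CFB encryption: C_i = P_i ⊕ E(K, C_{i−1}), with C_{0} = IV.
C[1]: E(K, 0x3B) = 0xD6; 0xC7 ⊕ 0xD6 = 0x11.
C[2]: E(K, 0x11) = 0xAC; 0xF2 ⊕ 0xAC = 0x5E.

C[2] = 0x5E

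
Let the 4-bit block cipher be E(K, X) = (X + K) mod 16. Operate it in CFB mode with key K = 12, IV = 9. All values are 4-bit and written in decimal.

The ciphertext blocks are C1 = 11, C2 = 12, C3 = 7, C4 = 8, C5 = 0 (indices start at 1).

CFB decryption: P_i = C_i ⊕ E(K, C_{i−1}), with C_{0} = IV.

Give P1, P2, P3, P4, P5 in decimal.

P1 = 14, P2 = 11, P3 = 15, P4 = 11, P5 = 4

P1: E(K, 9) = 5; 11 ⊕ 5 = 14.
P2: E(K, 11) = 7; 12 ⊕ 7 = 11.
P3: E(K, 12) = 8; 7 ⊕ 8 = 15.
P4: E(K, 7) = 3; 8 ⊕ 3 = 11.
P5: E(K, 8) = 4; 0 ⊕ 4 = 4.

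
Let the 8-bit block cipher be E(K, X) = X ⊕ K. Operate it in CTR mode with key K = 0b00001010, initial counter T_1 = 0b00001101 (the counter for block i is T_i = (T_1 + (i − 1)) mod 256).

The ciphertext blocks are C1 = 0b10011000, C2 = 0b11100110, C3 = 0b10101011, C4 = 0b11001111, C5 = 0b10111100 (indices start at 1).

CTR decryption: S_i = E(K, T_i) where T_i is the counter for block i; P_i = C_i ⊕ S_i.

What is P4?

P4: T = 0b00010000, S = E(K, T) = 0b00011010; 0b11001111 ⊕ 0b00011010 = 0b11010101.

P4 = 0b11010101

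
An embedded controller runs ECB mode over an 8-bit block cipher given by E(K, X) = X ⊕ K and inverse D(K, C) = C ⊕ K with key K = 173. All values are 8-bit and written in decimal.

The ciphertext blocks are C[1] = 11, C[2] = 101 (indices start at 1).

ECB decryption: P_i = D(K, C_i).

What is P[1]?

P[1]: D(K, 11) = 166.

P[1] = 166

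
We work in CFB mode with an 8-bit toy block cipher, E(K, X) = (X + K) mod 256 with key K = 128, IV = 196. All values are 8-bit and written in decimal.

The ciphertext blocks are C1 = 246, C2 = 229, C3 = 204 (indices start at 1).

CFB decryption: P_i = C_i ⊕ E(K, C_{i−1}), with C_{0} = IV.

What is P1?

P1 = 178

P1: E(K, 196) = 68; 246 ⊕ 68 = 178.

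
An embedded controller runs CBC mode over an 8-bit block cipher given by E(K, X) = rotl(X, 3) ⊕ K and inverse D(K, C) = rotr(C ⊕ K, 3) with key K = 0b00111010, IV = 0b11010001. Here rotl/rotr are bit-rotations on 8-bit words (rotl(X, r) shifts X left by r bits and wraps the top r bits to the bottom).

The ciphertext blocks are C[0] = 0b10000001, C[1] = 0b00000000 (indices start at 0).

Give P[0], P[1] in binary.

P[0] = 0b10100110, P[1] = 0b11000110

CBC decryption: P_i = D(K, C_i) ⊕ C_{i−1}, with C_{−1} = IV.
P[0]: D(K, 0b10000001) = 0b01110111; 0b01110111 ⊕ 0b11010001 = 0b10100110.
P[1]: D(K, 0b00000000) = 0b01000111; 0b01000111 ⊕ 0b10000001 = 0b11000110.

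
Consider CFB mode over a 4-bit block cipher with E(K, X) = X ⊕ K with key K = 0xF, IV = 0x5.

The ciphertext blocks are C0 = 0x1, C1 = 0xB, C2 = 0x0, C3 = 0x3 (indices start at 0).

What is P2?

CFB decryption: P_i = C_i ⊕ E(K, C_{i−1}), with C_{−1} = IV.
P2: E(K, 0xB) = 0x4; 0x0 ⊕ 0x4 = 0x4.

P2 = 0x4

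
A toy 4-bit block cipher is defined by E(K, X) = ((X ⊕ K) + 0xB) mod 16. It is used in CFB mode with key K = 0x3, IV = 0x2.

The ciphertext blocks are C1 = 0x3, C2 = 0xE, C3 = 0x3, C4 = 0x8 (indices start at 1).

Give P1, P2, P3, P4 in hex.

CFB decryption: P_i = C_i ⊕ E(K, C_{i−1}), with C_{0} = IV.
P1: E(K, 0x2) = 0xC; 0x3 ⊕ 0xC = 0xF.
P2: E(K, 0x3) = 0xB; 0xE ⊕ 0xB = 0x5.
P3: E(K, 0xE) = 0x8; 0x3 ⊕ 0x8 = 0xB.
P4: E(K, 0x3) = 0xB; 0x8 ⊕ 0xB = 0x3.

P1 = 0xF, P2 = 0x5, P3 = 0xB, P4 = 0x3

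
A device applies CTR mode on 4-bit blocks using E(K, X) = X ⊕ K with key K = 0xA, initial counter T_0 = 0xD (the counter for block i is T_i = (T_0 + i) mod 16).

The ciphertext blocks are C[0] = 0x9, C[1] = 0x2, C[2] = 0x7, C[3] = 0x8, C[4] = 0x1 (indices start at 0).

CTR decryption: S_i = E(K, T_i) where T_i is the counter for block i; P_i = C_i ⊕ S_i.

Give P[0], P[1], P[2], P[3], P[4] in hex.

P[0]: T = 0xD, S = E(K, T) = 0x7; 0x9 ⊕ 0x7 = 0xE.
P[1]: T = 0xE, S = E(K, T) = 0x4; 0x2 ⊕ 0x4 = 0x6.
P[2]: T = 0xF, S = E(K, T) = 0x5; 0x7 ⊕ 0x5 = 0x2.
P[3]: T = 0x0, S = E(K, T) = 0xA; 0x8 ⊕ 0xA = 0x2.
P[4]: T = 0x1, S = E(K, T) = 0xB; 0x1 ⊕ 0xB = 0xA.

P[0] = 0xE, P[1] = 0x6, P[2] = 0x2, P[3] = 0x2, P[4] = 0xA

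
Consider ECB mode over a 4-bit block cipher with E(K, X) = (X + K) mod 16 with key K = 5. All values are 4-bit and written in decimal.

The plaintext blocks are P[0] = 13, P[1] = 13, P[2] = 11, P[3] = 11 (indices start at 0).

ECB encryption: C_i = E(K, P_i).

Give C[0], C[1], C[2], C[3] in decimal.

C[0]: E(K, 13) = 2.
C[1]: E(K, 13) = 2.
C[2]: E(K, 11) = 0.
C[3]: E(K, 11) = 0.

C[0] = 2, C[1] = 2, C[2] = 0, C[3] = 0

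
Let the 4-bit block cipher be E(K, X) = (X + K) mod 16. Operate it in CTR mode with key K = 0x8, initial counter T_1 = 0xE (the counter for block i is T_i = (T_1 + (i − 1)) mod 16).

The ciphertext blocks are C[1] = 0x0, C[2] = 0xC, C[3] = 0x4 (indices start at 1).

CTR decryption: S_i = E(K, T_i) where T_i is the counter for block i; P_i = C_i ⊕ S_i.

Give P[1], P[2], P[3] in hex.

P[1]: T = 0xE, S = E(K, T) = 0x6; 0x0 ⊕ 0x6 = 0x6.
P[2]: T = 0xF, S = E(K, T) = 0x7; 0xC ⊕ 0x7 = 0xB.
P[3]: T = 0x0, S = E(K, T) = 0x8; 0x4 ⊕ 0x8 = 0xC.

P[1] = 0x6, P[2] = 0xB, P[3] = 0xC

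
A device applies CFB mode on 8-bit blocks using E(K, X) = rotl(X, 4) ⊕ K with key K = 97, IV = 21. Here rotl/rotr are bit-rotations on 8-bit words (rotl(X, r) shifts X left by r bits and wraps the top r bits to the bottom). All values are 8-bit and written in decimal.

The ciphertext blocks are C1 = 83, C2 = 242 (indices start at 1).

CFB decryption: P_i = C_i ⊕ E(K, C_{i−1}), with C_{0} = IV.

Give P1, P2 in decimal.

P1 = 99, P2 = 166

P1: E(K, 21) = 48; 83 ⊕ 48 = 99.
P2: E(K, 83) = 84; 242 ⊕ 84 = 166.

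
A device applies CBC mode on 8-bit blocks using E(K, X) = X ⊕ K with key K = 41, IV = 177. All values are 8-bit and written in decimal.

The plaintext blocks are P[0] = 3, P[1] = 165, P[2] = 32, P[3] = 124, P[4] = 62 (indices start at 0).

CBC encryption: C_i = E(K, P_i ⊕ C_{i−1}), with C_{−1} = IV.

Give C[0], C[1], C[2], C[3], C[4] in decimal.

C[0]: P[0] ⊕ 177 = 178; E(K, 178) = 155.
C[1]: P[1] ⊕ 155 = 62; E(K, 62) = 23.
C[2]: P[2] ⊕ 23 = 55; E(K, 55) = 30.
C[3]: P[3] ⊕ 30 = 98; E(K, 98) = 75.
C[4]: P[4] ⊕ 75 = 117; E(K, 117) = 92.

C[0] = 155, C[1] = 23, C[2] = 30, C[3] = 75, C[4] = 92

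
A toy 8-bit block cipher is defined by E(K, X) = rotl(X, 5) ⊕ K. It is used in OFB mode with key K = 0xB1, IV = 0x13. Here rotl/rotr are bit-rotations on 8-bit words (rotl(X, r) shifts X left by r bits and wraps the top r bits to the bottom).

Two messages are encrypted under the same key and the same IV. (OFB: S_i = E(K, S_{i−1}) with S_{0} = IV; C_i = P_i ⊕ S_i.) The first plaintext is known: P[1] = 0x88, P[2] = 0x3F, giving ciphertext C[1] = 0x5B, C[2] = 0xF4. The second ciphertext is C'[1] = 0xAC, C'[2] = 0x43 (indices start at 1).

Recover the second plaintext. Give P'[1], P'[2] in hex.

In OFB with a reused IV, both messages share the same keystream S_i, so C_i ⊕ C'_i = P_i ⊕ P'_i and thus P'_i = P_i ⊕ C_i ⊕ C'_i.
P'[1]: 0x88 ⊕ 0x5B ⊕ 0xAC = 0x7F.
P'[2]: 0x3F ⊕ 0xF4 ⊕ 0x43 = 0x88.

P'[1] = 0x7F, P'[2] = 0x88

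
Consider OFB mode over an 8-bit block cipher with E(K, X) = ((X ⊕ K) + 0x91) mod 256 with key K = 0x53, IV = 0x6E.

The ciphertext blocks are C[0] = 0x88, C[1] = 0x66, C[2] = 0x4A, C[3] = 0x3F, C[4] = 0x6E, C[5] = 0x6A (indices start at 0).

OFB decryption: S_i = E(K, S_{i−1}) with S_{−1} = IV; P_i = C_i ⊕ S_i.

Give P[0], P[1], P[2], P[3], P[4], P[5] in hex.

P[0] = 0x46, P[1] = 0x48, P[2] = 0x44, P[3] = 0xD1, P[4] = 0x20, P[5] = 0xC4

P[0]: S = E(K, 0x6E) = 0xCE; 0x88 ⊕ 0xCE = 0x46.
P[1]: S = E(K, 0xCE) = 0x2E; 0x66 ⊕ 0x2E = 0x48.
P[2]: S = E(K, 0x2E) = 0x0E; 0x4A ⊕ 0x0E = 0x44.
P[3]: S = E(K, 0x0E) = 0xEE; 0x3F ⊕ 0xEE = 0xD1.
P[4]: S = E(K, 0xEE) = 0x4E; 0x6E ⊕ 0x4E = 0x20.
P[5]: S = E(K, 0x4E) = 0xAE; 0x6A ⊕ 0xAE = 0xC4.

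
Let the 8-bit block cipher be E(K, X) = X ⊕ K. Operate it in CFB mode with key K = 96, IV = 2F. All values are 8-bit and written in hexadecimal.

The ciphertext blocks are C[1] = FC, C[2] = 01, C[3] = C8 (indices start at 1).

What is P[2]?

CFB decryption: P_i = C_i ⊕ E(K, C_{i−1}), with C_{0} = IV.
P[2]: E(K, FC) = 6A; 01 ⊕ 6A = 6B.

P[2] = 6B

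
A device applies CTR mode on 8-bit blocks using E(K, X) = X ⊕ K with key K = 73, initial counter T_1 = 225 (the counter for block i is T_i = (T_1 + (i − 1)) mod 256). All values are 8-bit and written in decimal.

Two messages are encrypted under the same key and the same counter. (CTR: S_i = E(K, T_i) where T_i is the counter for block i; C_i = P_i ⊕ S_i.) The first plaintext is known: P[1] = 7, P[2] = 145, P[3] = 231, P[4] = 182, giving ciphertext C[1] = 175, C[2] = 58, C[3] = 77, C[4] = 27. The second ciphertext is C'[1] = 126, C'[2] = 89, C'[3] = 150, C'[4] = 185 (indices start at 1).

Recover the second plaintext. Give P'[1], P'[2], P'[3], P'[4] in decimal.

In CTR with a reused counter, both messages share the same keystream S_i, so C_i ⊕ C'_i = P_i ⊕ P'_i and thus P'_i = P_i ⊕ C_i ⊕ C'_i.
P'[1]: 7 ⊕ 175 ⊕ 126 = 214.
P'[2]: 145 ⊕ 58 ⊕ 89 = 242.
P'[3]: 231 ⊕ 77 ⊕ 150 = 60.
P'[4]: 182 ⊕ 27 ⊕ 185 = 20.

P'[1] = 214, P'[2] = 242, P'[3] = 60, P'[4] = 20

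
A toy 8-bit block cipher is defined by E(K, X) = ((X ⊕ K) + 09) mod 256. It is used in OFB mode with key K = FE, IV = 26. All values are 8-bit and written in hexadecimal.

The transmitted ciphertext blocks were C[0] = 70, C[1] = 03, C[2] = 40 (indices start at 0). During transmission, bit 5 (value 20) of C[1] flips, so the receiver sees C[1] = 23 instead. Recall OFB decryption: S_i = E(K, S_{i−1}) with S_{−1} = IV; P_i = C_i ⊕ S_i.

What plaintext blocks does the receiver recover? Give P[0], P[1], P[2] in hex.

P[0] = 91, P[1] = 0B, P[2] = 9F

Only C[1] changed, to 23. In OFB, a change in C_i flips the same bit in P_i only; the keystream is unaffected. Decrypting the received ciphertext:
P[0]: S = E(K, 26) = E1; 70 ⊕ E1 = 91.
P[1]: S = E(K, E1) = 28; 23 ⊕ 28 = 0B.
P[2]: S = E(K, 28) = DF; 40 ⊕ DF = 9F.
Blocks that differ from the original plaintext: P[1].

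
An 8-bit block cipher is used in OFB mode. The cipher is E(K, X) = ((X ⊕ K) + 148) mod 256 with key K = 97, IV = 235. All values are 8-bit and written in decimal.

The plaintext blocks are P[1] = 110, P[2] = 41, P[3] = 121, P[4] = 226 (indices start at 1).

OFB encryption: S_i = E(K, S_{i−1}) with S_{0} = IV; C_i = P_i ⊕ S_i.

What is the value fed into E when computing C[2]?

C[1]: S = E(K, 235) = 30; 110 ⊕ 30 = 112.
C[2]: S = E(K, 30) = 19; 41 ⊕ 19 = 58.
So the input to E for block [2] is 30.

30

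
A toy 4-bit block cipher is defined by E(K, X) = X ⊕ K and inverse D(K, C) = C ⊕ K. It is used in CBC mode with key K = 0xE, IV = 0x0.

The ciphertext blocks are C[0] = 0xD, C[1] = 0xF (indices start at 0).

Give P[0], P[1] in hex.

P[0] = 0x3, P[1] = 0xC

CBC decryption: P_i = D(K, C_i) ⊕ C_{i−1}, with C_{−1} = IV.
P[0]: D(K, 0xD) = 0x3; 0x3 ⊕ 0x0 = 0x3.
P[1]: D(K, 0xF) = 0x1; 0x1 ⊕ 0xD = 0xC.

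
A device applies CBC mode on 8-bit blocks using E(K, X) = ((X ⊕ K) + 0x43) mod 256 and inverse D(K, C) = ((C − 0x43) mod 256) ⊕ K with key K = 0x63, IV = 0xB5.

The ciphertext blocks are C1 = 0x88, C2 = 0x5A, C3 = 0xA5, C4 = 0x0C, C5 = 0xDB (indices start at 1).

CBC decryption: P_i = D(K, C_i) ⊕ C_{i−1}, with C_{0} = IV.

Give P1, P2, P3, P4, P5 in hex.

P1 = 0x93, P2 = 0xFC, P3 = 0x5B, P4 = 0x0F, P5 = 0xF7

P1: D(K, 0x88) = 0x26; 0x26 ⊕ 0xB5 = 0x93.
P2: D(K, 0x5A) = 0x74; 0x74 ⊕ 0x88 = 0xFC.
P3: D(K, 0xA5) = 0x01; 0x01 ⊕ 0x5A = 0x5B.
P4: D(K, 0x0C) = 0xAA; 0xAA ⊕ 0xA5 = 0x0F.
P5: D(K, 0xDB) = 0xFB; 0xFB ⊕ 0x0C = 0xF7.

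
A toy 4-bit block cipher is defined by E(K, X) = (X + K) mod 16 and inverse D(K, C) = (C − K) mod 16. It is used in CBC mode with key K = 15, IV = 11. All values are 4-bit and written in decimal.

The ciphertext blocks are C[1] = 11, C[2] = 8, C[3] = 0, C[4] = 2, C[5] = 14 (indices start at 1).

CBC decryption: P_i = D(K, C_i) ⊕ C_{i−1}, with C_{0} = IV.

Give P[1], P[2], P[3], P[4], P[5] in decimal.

P[1] = 7, P[2] = 2, P[3] = 9, P[4] = 3, P[5] = 13

P[1]: D(K, 11) = 12; 12 ⊕ 11 = 7.
P[2]: D(K, 8) = 9; 9 ⊕ 11 = 2.
P[3]: D(K, 0) = 1; 1 ⊕ 8 = 9.
P[4]: D(K, 2) = 3; 3 ⊕ 0 = 3.
P[5]: D(K, 14) = 15; 15 ⊕ 2 = 13.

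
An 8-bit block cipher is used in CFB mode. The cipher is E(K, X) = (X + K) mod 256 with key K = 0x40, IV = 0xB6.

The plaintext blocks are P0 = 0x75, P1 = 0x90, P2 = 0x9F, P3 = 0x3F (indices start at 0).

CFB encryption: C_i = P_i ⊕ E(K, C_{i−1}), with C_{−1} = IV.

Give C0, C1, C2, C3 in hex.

C0: E(K, 0xB6) = 0xF6; 0x75 ⊕ 0xF6 = 0x83.
C1: E(K, 0x83) = 0xC3; 0x90 ⊕ 0xC3 = 0x53.
C2: E(K, 0x53) = 0x93; 0x9F ⊕ 0x93 = 0x0C.
C3: E(K, 0x0C) = 0x4C; 0x3F ⊕ 0x4C = 0x73.

C0 = 0x83, C1 = 0x53, C2 = 0x0C, C3 = 0x73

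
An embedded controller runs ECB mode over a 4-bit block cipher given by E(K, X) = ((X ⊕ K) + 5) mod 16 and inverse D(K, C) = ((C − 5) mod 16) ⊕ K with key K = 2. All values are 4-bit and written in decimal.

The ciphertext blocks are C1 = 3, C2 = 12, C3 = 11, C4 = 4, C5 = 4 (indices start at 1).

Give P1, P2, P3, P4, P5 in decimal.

P1 = 12, P2 = 5, P3 = 4, P4 = 13, P5 = 13

ECB decryption: P_i = D(K, C_i).
P1: D(K, 3) = 12.
P2: D(K, 12) = 5.
P3: D(K, 11) = 4.
P4: D(K, 4) = 13.
P5: D(K, 4) = 13.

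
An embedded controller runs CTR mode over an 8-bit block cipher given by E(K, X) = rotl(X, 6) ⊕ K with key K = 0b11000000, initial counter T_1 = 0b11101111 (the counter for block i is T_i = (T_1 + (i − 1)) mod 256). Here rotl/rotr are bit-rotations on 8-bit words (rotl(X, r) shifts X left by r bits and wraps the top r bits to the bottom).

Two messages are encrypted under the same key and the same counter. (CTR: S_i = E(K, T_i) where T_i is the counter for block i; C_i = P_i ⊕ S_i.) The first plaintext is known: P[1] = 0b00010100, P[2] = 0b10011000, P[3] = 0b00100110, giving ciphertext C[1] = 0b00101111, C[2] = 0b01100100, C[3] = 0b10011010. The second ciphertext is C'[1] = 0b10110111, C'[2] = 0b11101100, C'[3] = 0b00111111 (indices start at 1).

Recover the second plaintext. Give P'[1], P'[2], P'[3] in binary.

P'[1] = 0b10001100, P'[2] = 0b00010000, P'[3] = 0b10000011

In CTR with a reused counter, both messages share the same keystream S_i, so C_i ⊕ C'_i = P_i ⊕ P'_i and thus P'_i = P_i ⊕ C_i ⊕ C'_i.
P'[1]: 0b00010100 ⊕ 0b00101111 ⊕ 0b10110111 = 0b10001100.
P'[2]: 0b10011000 ⊕ 0b01100100 ⊕ 0b11101100 = 0b00010000.
P'[3]: 0b00100110 ⊕ 0b10011010 ⊕ 0b00111111 = 0b10000011.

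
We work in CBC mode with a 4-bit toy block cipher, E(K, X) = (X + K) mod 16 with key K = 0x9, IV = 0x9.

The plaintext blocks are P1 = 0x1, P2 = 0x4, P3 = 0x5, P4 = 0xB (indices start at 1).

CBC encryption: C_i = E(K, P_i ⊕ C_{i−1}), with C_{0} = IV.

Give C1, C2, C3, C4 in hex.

C1 = 0x1, C2 = 0xE, C3 = 0x4, C4 = 0x8

C1: P1 ⊕ 0x9 = 0x8; E(K, 0x8) = 0x1.
C2: P2 ⊕ 0x1 = 0x5; E(K, 0x5) = 0xE.
C3: P3 ⊕ 0xE = 0xB; E(K, 0xB) = 0x4.
C4: P4 ⊕ 0x4 = 0xF; E(K, 0xF) = 0x8.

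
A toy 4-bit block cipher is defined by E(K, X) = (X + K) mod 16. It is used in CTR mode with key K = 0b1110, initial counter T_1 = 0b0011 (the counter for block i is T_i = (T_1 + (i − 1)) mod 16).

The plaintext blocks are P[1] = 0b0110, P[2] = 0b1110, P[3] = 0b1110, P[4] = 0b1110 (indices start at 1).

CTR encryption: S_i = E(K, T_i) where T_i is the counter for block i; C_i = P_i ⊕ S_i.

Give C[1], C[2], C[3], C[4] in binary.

C[1]: T = 0b0011, S = E(K, T) = 0b0001; 0b0110 ⊕ 0b0001 = 0b0111.
C[2]: T = 0b0100, S = E(K, T) = 0b0010; 0b1110 ⊕ 0b0010 = 0b1100.
C[3]: T = 0b0101, S = E(K, T) = 0b0011; 0b1110 ⊕ 0b0011 = 0b1101.
C[4]: T = 0b0110, S = E(K, T) = 0b0100; 0b1110 ⊕ 0b0100 = 0b1010.

C[1] = 0b0111, C[2] = 0b1100, C[3] = 0b1101, C[4] = 0b1010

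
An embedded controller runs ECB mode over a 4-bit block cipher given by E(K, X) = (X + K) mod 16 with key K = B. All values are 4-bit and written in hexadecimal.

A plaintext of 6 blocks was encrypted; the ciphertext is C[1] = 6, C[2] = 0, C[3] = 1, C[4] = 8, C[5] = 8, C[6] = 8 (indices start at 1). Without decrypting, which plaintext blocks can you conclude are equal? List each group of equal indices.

ECB encrypts each block independently with the same key, so equal ciphertext blocks imply equal plaintext blocks.
C[4] = C[5] = C[6] = 8, so P[4] = P[5] = P[6].

P[4] = P[5] = P[6]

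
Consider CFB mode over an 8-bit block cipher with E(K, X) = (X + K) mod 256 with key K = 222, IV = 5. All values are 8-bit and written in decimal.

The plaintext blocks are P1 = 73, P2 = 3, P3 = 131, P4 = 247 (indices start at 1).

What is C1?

CFB encryption: C_i = P_i ⊕ E(K, C_{i−1}), with C_{0} = IV.
C1: E(K, 5) = 227; 73 ⊕ 227 = 170.

C1 = 170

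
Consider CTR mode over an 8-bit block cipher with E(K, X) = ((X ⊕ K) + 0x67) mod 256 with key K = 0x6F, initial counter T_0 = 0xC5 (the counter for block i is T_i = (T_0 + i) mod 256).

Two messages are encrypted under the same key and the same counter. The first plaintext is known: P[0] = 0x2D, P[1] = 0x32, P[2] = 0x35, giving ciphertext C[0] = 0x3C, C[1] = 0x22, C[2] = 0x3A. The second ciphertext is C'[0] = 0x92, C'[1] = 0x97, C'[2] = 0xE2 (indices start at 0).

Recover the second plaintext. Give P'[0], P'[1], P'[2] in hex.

In CTR with a reused counter, both messages share the same keystream S_i, so C_i ⊕ C'_i = P_i ⊕ P'_i and thus P'_i = P_i ⊕ C_i ⊕ C'_i.
P'[0]: 0x2D ⊕ 0x3C ⊕ 0x92 = 0x83.
P'[1]: 0x32 ⊕ 0x22 ⊕ 0x97 = 0x87.
P'[2]: 0x35 ⊕ 0x3A ⊕ 0xE2 = 0xED.

P'[0] = 0x83, P'[1] = 0x87, P'[2] = 0xED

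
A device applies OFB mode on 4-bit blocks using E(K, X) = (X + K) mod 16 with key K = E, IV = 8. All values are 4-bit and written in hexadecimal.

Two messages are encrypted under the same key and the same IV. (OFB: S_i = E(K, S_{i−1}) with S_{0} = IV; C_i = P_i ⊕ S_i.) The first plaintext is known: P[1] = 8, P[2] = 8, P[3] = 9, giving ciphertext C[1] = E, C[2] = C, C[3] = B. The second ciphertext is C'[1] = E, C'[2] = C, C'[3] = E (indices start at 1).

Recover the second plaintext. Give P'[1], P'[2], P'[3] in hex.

In OFB with a reused IV, both messages share the same keystream S_i, so C_i ⊕ C'_i = P_i ⊕ P'_i and thus P'_i = P_i ⊕ C_i ⊕ C'_i.
P'[1]: 8 ⊕ E ⊕ E = 8.
P'[2]: 8 ⊕ C ⊕ C = 8.
P'[3]: 9 ⊕ B ⊕ E = C.

P'[1] = 8, P'[2] = 8, P'[3] = C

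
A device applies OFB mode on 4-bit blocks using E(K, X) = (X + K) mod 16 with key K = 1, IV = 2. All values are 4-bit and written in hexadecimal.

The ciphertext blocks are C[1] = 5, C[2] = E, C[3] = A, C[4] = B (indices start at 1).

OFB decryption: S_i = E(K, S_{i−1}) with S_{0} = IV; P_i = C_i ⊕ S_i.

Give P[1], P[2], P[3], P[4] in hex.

P[1] = 6, P[2] = A, P[3] = F, P[4] = D

P[1]: S = E(K, 2) = 3; 5 ⊕ 3 = 6.
P[2]: S = E(K, 3) = 4; E ⊕ 4 = A.
P[3]: S = E(K, 4) = 5; A ⊕ 5 = F.
P[4]: S = E(K, 5) = 6; B ⊕ 6 = D.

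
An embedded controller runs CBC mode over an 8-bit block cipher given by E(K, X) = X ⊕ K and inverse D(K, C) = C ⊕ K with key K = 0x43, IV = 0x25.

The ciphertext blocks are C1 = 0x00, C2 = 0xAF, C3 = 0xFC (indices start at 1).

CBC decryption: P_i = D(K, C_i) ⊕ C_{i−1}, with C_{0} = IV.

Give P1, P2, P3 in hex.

P1 = 0x66, P2 = 0xEC, P3 = 0x10

P1: D(K, 0x00) = 0x43; 0x43 ⊕ 0x25 = 0x66.
P2: D(K, 0xAF) = 0xEC; 0xEC ⊕ 0x00 = 0xEC.
P3: D(K, 0xFC) = 0xBF; 0xBF ⊕ 0xAF = 0x10.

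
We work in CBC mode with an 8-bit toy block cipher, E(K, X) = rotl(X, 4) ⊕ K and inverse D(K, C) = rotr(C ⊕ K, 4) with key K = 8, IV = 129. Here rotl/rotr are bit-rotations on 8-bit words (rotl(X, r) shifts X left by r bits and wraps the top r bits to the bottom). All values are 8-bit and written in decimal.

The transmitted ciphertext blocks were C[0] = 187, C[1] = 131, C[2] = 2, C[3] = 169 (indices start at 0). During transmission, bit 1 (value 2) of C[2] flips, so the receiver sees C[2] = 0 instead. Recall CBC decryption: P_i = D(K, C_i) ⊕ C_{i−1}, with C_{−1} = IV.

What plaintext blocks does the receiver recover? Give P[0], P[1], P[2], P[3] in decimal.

P[0] = 186, P[1] = 3, P[2] = 3, P[3] = 26

Only C[2] changed, to 0. In CBC, a change in C_i garbles P_i and flips the same bit in P_{i+1}. Decrypting the received ciphertext:
P[0]: D(K, 187) = 59; 59 ⊕ 129 = 186.
P[1]: D(K, 131) = 184; 184 ⊕ 187 = 3.
P[2]: D(K, 0) = 128; 128 ⊕ 131 = 3.
P[3]: D(K, 169) = 26; 26 ⊕ 0 = 26.
Blocks that differ from the original plaintext: P[2], P[3].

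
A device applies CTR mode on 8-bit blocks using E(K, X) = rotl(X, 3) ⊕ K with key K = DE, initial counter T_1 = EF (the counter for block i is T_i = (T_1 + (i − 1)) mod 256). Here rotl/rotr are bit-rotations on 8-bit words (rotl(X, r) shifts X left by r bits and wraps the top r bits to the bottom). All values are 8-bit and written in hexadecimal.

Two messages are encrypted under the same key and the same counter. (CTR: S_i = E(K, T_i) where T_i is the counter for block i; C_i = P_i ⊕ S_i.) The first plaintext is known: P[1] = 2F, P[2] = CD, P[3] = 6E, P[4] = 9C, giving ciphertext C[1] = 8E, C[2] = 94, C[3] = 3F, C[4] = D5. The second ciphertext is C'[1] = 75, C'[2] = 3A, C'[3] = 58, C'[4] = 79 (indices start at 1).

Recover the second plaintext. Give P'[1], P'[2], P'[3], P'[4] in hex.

In CTR with a reused counter, both messages share the same keystream S_i, so C_i ⊕ C'_i = P_i ⊕ P'_i and thus P'_i = P_i ⊕ C_i ⊕ C'_i.
P'[1]: 2F ⊕ 8E ⊕ 75 = D4.
P'[2]: CD ⊕ 94 ⊕ 3A = 63.
P'[3]: 6E ⊕ 3F ⊕ 58 = 09.
P'[4]: 9C ⊕ D5 ⊕ 79 = 30.

P'[1] = D4, P'[2] = 63, P'[3] = 09, P'[4] = 30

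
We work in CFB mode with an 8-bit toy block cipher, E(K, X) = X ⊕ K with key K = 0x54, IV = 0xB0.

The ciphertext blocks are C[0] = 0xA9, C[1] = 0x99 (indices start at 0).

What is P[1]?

CFB decryption: P_i = C_i ⊕ E(K, C_{i−1}), with C_{−1} = IV.
P[1]: E(K, 0xA9) = 0xFD; 0x99 ⊕ 0xFD = 0x64.

P[1] = 0x64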